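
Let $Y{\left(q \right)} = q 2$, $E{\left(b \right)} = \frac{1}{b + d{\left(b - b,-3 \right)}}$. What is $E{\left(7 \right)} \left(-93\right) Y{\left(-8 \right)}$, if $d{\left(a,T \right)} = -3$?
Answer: $372$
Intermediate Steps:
$E{\left(b \right)} = \frac{1}{-3 + b}$ ($E{\left(b \right)} = \frac{1}{b - 3} = \frac{1}{-3 + b}$)
$Y{\left(q \right)} = 2 q$
$E{\left(7 \right)} \left(-93\right) Y{\left(-8 \right)} = \frac{1}{-3 + 7} \left(-93\right) 2 \left(-8\right) = \frac{1}{4} \left(-93\right) \left(-16\right) = \left(- \frac{93}{4}\right) \left(-16\right) = 372$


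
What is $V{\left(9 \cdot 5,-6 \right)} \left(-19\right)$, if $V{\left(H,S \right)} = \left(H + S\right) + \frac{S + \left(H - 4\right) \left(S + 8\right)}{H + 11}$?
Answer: $- \frac{10735}{14} \approx -766.79$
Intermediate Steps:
$V{\left(H,S \right)} = H + S + \frac{S + \left(-4 + H\right) \left(8 + S\right)}{11 + H}$ ($V{\left(H,S \right)} = \left(H + S\right) + \frac{S + \left(-4 + H\right) \left(8 + S\right)}{11 + H} = H + S + \frac{S + \left(-4 + H\right) \left(8 + S\right)}{11 + H}$)
$V{\left(9 \cdot 5,-6 \right)} \left(-19\right) = \frac{-32 + \left(9 \cdot 5\right)^{2} + 8 \left(-6\right) + 19 \cdot 9 \cdot 5 + 2 \cdot 9 \cdot 5 \left(-6\right)}{11 + 9 \cdot 5} \left(-19\right) = \frac{-32 + 45^{2} - 48 + 19 \cdot 45 + 2 \cdot 45 \left(-6\right)}{11 + 45} \left(-19\right) = \frac{-32 + 2025 - 48 + 855 - 540}{56} \left(-19\right) = \frac{1}{56} \cdot 2260 \left(-19\right) = \frac{565}{14} \left(-19\right) = - \frac{10735}{14}$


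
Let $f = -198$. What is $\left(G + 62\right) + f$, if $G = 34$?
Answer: $-102$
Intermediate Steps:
$\left(G + 62\right) + f = \left(34 + 62\right) - 198 = 96 - 198 = -102$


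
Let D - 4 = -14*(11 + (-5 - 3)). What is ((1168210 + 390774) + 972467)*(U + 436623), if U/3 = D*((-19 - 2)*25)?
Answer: 1256797072323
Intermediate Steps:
D = -38 (D = 4 - 14*(11 + (-5 - 3)) = 4 - 14*(11 - 8) = 4 - 14*3 = 4 - 42 = -38)
U = 59850 (U = 3*(-38*(-19 - 2)*25) = 3*(-(-798)*25) = 3*(-38*(-525)) = 3*19950 = 59850)
((1168210 + 390774) + 972467)*(U + 436623) = ((1168210 + 390774) + 972467)*(59850 + 436623) = (1558984 + 972467)*496473 = 2531451*496473 = 1256797072323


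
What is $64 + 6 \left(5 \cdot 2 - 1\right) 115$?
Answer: $6274$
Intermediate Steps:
$64 + 6 \left(5 \cdot 2 - 1\right) 115 = 64 + 6 \left(10 - 1\right) 115 = 64 + 6 \cdot 9 \cdot 115 = 64 + 54 \cdot 115 = 64 + 6210 = 6274$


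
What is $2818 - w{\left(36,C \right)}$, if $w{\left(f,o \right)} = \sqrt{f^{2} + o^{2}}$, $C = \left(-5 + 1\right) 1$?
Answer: $2818 - 4 \sqrt{82} \approx 2781.8$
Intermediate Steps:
$C = -4$ ($C = \left(-4\right) 1 = -4$)
$2818 - w{\left(36,C \right)} = 2818 - \sqrt{36^{2} + \left(-4\right)^{2}} = 2818 - \sqrt{1296 + 16} = 2818 - \sqrt{1312} = 2818 - 4 \sqrt{82}$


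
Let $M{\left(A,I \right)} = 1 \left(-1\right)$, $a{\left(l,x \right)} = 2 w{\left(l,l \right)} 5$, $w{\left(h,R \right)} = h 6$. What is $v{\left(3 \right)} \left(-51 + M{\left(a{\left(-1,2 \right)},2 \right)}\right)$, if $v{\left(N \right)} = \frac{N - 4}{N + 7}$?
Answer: $\frac{26}{5} \approx 5.2$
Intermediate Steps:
$w{\left(h,R \right)} = 6 h$
$v{\left(N \right)} = \frac{-4 + N}{7 + N}$
$a{\left(l,x \right)} = 60 l$ ($a{\left(l,x \right)} = 2 \cdot 6 l 5 = 12 l 5 = 60 l$)
$M{\left(A,I \right)} = -1$
$v{\left(3 \right)} \left(-51 + M{\left(a{\left(-1,2 \right)},2 \right)}\right) = \frac{-4 + 3}{7 + 3} \left(-51 - 1\right) = \frac{1}{10} \left(-1\right) \left(-52\right) = \left(- \frac{1}{10}\right) \left(-52\right) = \frac{26}{5}$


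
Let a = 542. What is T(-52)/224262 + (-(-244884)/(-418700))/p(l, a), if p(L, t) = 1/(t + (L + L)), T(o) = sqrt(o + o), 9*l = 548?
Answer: -121911418/314025 + I*sqrt(26)/112131 ≈ -388.22 + 4.5474e-5*I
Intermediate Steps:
l = 548/9 (l = (1/9)*548 = 548/9 ≈ 60.889)
T(o) = sqrt(2)*sqrt(o) (T(o) = sqrt(2*o) = sqrt(2)*sqrt(o))
p(L, t) = 1/(t + 2*L)
T(-52)/224262 + (-(-244884)/(-418700))/p(l, a) = (sqrt(2)*sqrt(-52))/224262 + (-(-244884)/(-418700))/(1/(542 + 2*(548/9))) = (sqrt(2)*(2*I*sqrt(13)))*(1/224262) + (-(-244884)*(-1)/418700)/(1/(542 + 1096/9)) = (2*I*sqrt(26))*(1/224262) + (-1*61221/104675)/(1/(5974/9)) = I*sqrt(26)/112131 - 61221/(104675*9/5974) = I*sqrt(26)/112131 - 61221/104675*5974/9 = I*sqrt(26)/112131 - 121911418/314025 = -121911418/314025 + I*sqrt(26)/112131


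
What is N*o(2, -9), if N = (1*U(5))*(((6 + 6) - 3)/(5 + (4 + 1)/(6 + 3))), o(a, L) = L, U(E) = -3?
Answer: 2187/50 ≈ 43.740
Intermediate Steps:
N = -243/50 (N = (1*(-3))*(((6 + 6) - 3)/(5 + (4 + 1)/(6 + 3))) = -3*(12 - 3)/(5 + 5/9) = -27/(5 + 5*(⅑)) = -27/(5 + 5/9) = -27/50/9 = -27*9/50 = -3*81/50 = -243/50 ≈ -4.8600)
N*o(2, -9) = -243/50*(-9) = 2187/50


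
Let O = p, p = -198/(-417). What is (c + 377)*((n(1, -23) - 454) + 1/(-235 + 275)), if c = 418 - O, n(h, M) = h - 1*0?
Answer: -2001044241/5560 ≈ -3.5990e+5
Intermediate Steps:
p = 66/139 (p = -198*(-1/417) = 66/139 ≈ 0.47482)
O = 66/139 ≈ 0.47482
n(h, M) = h (n(h, M) = h + 0 = h)
c = 58036/139 (c = 418 - 1*66/139 = 418 - 66/139 = 58036/139 ≈ 417.53)
(c + 377)*((n(1, -23) - 454) + 1/(-235 + 275)) = (58036/139 + 377)*((1 - 454) + 1/(-235 + 275)) = 110439*(-453 + 1/40)/139 = (110439/139)*(-18119/40) = -2001044241/5560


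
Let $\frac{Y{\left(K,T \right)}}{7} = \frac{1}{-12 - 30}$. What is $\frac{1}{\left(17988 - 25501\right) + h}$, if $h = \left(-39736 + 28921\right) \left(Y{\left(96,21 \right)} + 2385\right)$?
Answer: $- \frac{2}{51598971} \approx -3.876 \cdot 10^{-8}$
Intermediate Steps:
$Y{\left(K,T \right)} = - \frac{1}{6}$ ($Y{\left(K,T \right)} = \frac{7}{-12 - 30} = \frac{7}{-42} = 7 \left(- \frac{1}{42}\right) = - \frac{1}{6}$)
$h = - \frac{51583945}{2}$ ($h = \left(-39736 + 28921\right) \left(- \frac{1}{6} + 2385\right) = \left(-10815\right) \frac{14309}{6} = - \frac{51583945}{2} \approx -2.5792 \cdot 10^{7}$)
$\frac{1}{\left(17988 - 25501\right) + h} = \frac{1}{\left(17988 - 25501\right) - \frac{51583945}{2}} = \frac{1}{-7513 - \frac{51583945}{2}} = \frac{1}{- \frac{51598971}{2}} = - \frac{2}{51598971}$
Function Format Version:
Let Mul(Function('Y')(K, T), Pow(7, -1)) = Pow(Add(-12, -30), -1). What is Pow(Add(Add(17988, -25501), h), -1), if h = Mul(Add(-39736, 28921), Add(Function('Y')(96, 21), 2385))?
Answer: Rational(-2, 51598971) ≈ -3.8760e-8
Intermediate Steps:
Function('Y')(K, T) = Rational(-1, 6) (Function('Y')(K, T) = Mul(7, Pow(Add(-12, -30), -1)) = Mul(7, Pow(-42, -1)) = Mul(7, Rational(-1, 42)) = Rational(-1, 6))
h = Rational(-51583945, 2) (h = Mul(Add(-39736, 28921), Add(Rational(-1, 6), 2385)) = Mul(-10815, Rational(14309, 6)) = Rational(-51583945, 2) ≈ -2.5792e+7)
Pow(Add(Add(17988, -25501), h), -1) = Pow(Add(Add(17988, -25501), Rational(-51583945, 2)), -1) = Pow(Add(-7513, Rational(-51583945, 2)), -1) = Pow(Rational(-51598971, 2), -1) = Rational(-2, 51598971)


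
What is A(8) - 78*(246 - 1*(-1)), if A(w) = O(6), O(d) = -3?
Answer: -19269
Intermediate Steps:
A(w) = -3
A(8) - 78*(246 - 1*(-1)) = -3 - 78*(246 - 1*(-1)) = -3 - 78*(246 + 1) = -3 - 78*247 = -3 - 19266 = -19269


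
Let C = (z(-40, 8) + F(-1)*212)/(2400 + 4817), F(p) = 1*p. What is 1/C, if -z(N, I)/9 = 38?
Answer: -7217/554 ≈ -13.027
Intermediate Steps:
F(p) = p
z(N, I) = -342 (z(N, I) = -9*38 = -342)
C = -554/7217 (C = (-342 - 1*212)/(2400 + 4817) = (-342 - 212)/7217 = -554*1/7217 = -554/7217 ≈ -0.076763)
1/C = 1/(-554/7217) = -7217/554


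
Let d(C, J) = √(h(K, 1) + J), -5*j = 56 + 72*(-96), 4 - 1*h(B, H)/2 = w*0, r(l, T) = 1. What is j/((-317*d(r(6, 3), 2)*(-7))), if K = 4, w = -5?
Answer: 3428*√10/55475 ≈ 0.19541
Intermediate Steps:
h(B, H) = 8 (h(B, H) = 8 - (-10)*0 = 8 - 2*0 = 8 + 0 = 8)
j = 6856/5 (j = -(56 + 72*(-96))/5 = -(56 - 6912)/5 = -⅕*(-6856) = 6856/5 ≈ 1371.2)
d(C, J) = √(8 + J)
j/((-317*d(r(6, 3), 2)*(-7))) = 6856/(5*((-317*√(8 + 2)*(-7)))) = 6856/(5*((-317*√10*(-7)))) = 6856/(5*((2219*√10))) = 6856*(√10/22190)/5 = 3428*√10/55475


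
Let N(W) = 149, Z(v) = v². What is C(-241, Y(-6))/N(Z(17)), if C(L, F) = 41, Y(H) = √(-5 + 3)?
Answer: 41/149 ≈ 0.27517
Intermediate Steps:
Y(H) = I*√2 (Y(H) = √(-2) = I*√2)
C(-241, Y(-6))/N(Z(17)) = 41/149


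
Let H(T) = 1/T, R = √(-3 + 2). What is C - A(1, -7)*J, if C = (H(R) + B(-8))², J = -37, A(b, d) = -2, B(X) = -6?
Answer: -39 + 12*I ≈ -39.0 + 12.0*I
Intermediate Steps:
R = I (R = √(-1) = I ≈ 1.0*I)
H(T) = 1/T
C = (-6 - I)² (C = (1/I - 6)² = (-I - 6)² = (-6 - I)² ≈ 35.0 + 12.0*I)
C - A(1, -7)*J = (6 + I)² - (-2)*(-37) = (6 + I)² - 1*74 = (6 + I)² - 74 = -74 + (6 + I)²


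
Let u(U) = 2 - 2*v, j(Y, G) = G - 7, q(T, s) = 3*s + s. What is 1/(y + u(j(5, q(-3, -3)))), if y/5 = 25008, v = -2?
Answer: 1/125046 ≈ 7.9971e-6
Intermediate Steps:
q(T, s) = 4*s
j(Y, G) = -7 + G
y = 125040 (y = 5*25008 = 125040)
u(U) = 6 (u(U) = 2 - 2*(-2) = 2 + 4 = 6)
1/(y + u(j(5, q(-3, -3)))) = 1/(125040 + 6) = 1/125046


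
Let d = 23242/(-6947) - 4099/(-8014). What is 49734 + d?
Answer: 2768696027737/55673258 ≈ 49731.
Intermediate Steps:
d = -157785635/55673258 (d = 23242*(-1/6947) - 4099*(-1/8014) = -23242/6947 + 4099/8014 = -157785635/55673258 ≈ -2.8341)
49734 + d = 49734 - 157785635/55673258 = 2768696027737/55673258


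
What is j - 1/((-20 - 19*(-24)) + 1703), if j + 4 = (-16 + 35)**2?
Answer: 763622/2139 ≈ 357.00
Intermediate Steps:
j = 357 (j = -4 + (-16 + 35)**2 = -4 + 19**2 = -4 + 361 = 357)
j - 1/((-20 - 19*(-24)) + 1703) = 357 - 1/((-20 - 19*(-24)) + 1703) = 357 - 1/((-20 + 456) + 1703) = 357 - 1/(436 + 1703) = 357 - 1/2139 = 763622/2139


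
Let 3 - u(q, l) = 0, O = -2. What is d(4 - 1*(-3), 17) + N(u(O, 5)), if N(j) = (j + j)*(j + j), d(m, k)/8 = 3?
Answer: 60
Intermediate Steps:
d(m, k) = 24 (d(m, k) = 8*3 = 24)
u(q, l) = 3 (u(q, l) = 3 - 1*0 = 3 + 0 = 3)
N(j) = 4*j² (N(j) = (2*j)*(2*j) = 4*j²)
d(4 - 1*(-3), 17) + N(u(O, 5)) = 24 + 4*3² = 24 + 4*9 = 24 + 36 = 60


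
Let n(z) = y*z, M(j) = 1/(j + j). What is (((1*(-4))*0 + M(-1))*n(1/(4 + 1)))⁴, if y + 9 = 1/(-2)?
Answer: 130321/160000 ≈ 0.81451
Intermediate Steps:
y = -19/2 (y = -9 + 1/(-2) = -9 - ½ = -19/2 ≈ -9.5000)
M(j) = 1/(2*j)
n(z) = -19*z/2
(((1*(-4))*0 + M(-1))*n(1/(4 + 1)))⁴ = (((1*(-4))*0 + (½)/(-1))*(-19/(2*(4 + 1))))⁴ = ((-4*0 + (½)*(-1))*(-19/2/5))⁴ = ((0 - ½)*(-19/2*⅕))⁴ = (-½*(-19/10))⁴ = (19/20)⁴ = 130321/160000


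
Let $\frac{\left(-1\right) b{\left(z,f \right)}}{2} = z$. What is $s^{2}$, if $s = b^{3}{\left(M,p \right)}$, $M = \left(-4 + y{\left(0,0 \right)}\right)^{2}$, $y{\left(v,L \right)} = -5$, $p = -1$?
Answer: $18075490334784$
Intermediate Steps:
$M = 81$ ($M = \left(-4 - 5\right)^{2} = \left(-9\right)^{2} = 81$)
$b{\left(z,f \right)} = - 2 z$
$s = -4251528$ ($s = \left(\left(-2\right) 81\right)^{3} = \left(-162\right)^{3} = -4251528$)
$s^{2} = \left(-4251528\right)^{2} = 18075490334784$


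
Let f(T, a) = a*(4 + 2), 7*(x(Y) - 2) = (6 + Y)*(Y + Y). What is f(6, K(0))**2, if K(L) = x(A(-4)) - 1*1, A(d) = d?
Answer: 2916/49 ≈ 59.510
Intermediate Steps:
x(Y) = 2 + 2*Y*(6 + Y)/7 (x(Y) = 2 + ((6 + Y)*(Y + Y))/7 = 2 + ((6 + Y)*(2*Y))/7 = 2 + (2*Y*(6 + Y))/7 = 2 + 2*Y*(6 + Y)/7)
K(L) = -9/7 (K(L) = (2 + (2/7)*(-4)**2 + (12/7)*(-4)) - 1*1 = (2 + (2/7)*16 - 48/7) - 1 = (2 + 32/7 - 48/7) - 1 = -2/7 - 1 = -9/7)
f(T, a) = 6*a (f(T, a) = a*6 = 6*a)
f(6, K(0))**2 = (6*(-9/7))**2 = (-54/7)**2 = 2916/49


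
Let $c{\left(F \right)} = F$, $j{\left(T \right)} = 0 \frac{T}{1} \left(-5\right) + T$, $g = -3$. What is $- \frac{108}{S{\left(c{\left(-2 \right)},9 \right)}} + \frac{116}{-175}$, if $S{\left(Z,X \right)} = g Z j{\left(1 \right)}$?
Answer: $- \frac{3266}{175} \approx -18.663$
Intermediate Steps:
$j{\left(T \right)} = T$ ($j{\left(T \right)} = 0 T 1 \left(-5\right) + T = 0 T \left(-5\right) + T = 0 \left(- 5 T\right) + T = 0 + T = T$)
$S{\left(Z,X \right)} = - 3 Z$ ($S{\left(Z,X \right)} = - 3 Z 1 = - 3 Z$)
$- \frac{108}{S{\left(c{\left(-2 \right)},9 \right)}} + \frac{116}{-175} = - \frac{108}{\left(-3\right) \left(-2\right)} + \frac{116}{-175} = - \frac{108}{6} + 116 \left(- \frac{1}{175}\right) = \left(-108\right) \frac{1}{6} - \frac{116}{175} = -18 - \frac{116}{175} = - \frac{3266}{175}$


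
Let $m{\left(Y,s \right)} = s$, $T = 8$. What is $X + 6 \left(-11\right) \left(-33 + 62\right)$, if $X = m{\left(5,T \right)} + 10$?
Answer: $-1896$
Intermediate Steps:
$X = 18$ ($X = 8 + 10 = 18$)
$X + 6 \left(-11\right) \left(-33 + 62\right) = 18 + 6 \left(-11\right) \left(-33 + 62\right) = 18 - 1914 = -1896$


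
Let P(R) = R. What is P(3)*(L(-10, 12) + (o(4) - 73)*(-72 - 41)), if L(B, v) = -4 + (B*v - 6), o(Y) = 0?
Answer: 24357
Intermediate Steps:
L(B, v) = -10 + B*v (L(B, v) = -4 + (-6 + B*v) = -10 + B*v)
P(3)*(L(-10, 12) + (o(4) - 73)*(-72 - 41)) = 3*((-10 - 10*12) + (0 - 73)*(-72 - 41)) = 3*((-10 - 120) - 73*(-113)) = 3*(-130 + 8249) = 3*8119 = 24357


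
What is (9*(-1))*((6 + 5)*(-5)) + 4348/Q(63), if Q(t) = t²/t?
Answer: 35533/63 ≈ 564.02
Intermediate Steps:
Q(t) = t
(9*(-1))*((6 + 5)*(-5)) + 4348/Q(63) = (9*(-1))*((6 + 5)*(-5)) + 4348/63 = -99*(-5) + 4348*(1/63) = -9*(-55) + 4348/63 = 495 + 4348/63 = 35533/63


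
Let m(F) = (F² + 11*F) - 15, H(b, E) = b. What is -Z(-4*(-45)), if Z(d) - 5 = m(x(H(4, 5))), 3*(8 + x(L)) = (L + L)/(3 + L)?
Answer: 15770/441 ≈ 35.760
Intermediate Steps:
x(L) = -8 + 2*L/(3*(3 + L)) (x(L) = -8 + ((L + L)/(3 + L))/3 = -8 + ((2*L)/(3 + L))/3 = -8 + (2*L/(3 + L))/3 = -8 + 2*L/(3*(3 + L)))
m(F) = -15 + F² + 11*F
Z(d) = -15770/441 (Z(d) = 5 + (-15 + (2*(-36 - 11*4)/(3*(3 + 4)))² + 11*(2*(-36 - 11*4)/(3*(3 + 4)))) = 5 + (-15 + ((⅔)*(-36 - 44)/7)² + 11*((⅔)*(-36 - 44)/7)) = 5 + (-15 + ((⅔)*(⅐)*(-80))² + 11*((⅔)*(⅐)*(-80))) = 5 + (-15 + (-160/21)² + 11*(-160/21)) = 5 + (-15 + 25600/441 - 1760/21) = 5 - 17975/441 = -15770/441)
-Z(-4*(-45)) = -1*(-15770/441) = 15770/441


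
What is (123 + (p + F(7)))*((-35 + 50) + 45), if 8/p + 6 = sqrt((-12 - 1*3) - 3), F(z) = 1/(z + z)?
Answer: 153950/21 - 80*I*sqrt(2)/3 ≈ 7331.0 - 37.712*I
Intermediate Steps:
F(z) = 1/(2*z)
p = 8/(-6 + 3*I*sqrt(2)) (p = 8/(-6 + sqrt((-12 - 1*3) - 3)) = 8/(-6 + sqrt((-12 - 3) - 3)) = 8/(-6 + sqrt(-15 - 3)) = 8/(-6 + sqrt(-18)) = 8/(-6 + 3*I*sqrt(2)) ≈ -0.88889 - 0.62854*I)
(123 + (p + F(7)))*((-35 + 50) + 45) = (123 + ((-8/9 - 4*I*sqrt(2)/9) + (1/2)/7))*((-35 + 50) + 45) = (123 + ((-8/9 - 4*I*sqrt(2)/9) + (1/2)*(1/7)))*(15 + 45) = (123 + ((-8/9 - 4*I*sqrt(2)/9) + 1/14))*60 = (123 + (-103/126 - 4*I*sqrt(2)/9))*60 = (15395/126 - 4*I*sqrt(2)/9)*60 = 153950/21 - 80*I*sqrt(2)/3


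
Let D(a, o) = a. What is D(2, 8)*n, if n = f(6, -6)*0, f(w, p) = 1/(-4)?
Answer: 0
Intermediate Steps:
f(w, p) = -1/4
n = 0 (n = -1/4*0 = 0)
D(2, 8)*n = 2*0 = 0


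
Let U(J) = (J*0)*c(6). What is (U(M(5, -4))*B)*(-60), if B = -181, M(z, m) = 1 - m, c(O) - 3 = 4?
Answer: 0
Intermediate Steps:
c(O) = 7 (c(O) = 3 + 4 = 7)
U(J) = 0 (U(J) = (J*0)*7 = 0*7 = 0)
(U(M(5, -4))*B)*(-60) = (0*(-181))*(-60) = 0*(-60) = 0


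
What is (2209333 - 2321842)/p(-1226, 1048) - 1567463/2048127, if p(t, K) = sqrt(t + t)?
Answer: -1567463/2048127 + 112509*I*sqrt(613)/1226 ≈ -0.76532 + 2272.1*I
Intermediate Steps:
p(t, K) = sqrt(2)*sqrt(t) (p(t, K) = sqrt(2*t) = sqrt(2)*sqrt(t))
(2209333 - 2321842)/p(-1226, 1048) - 1567463/2048127 = (2209333 - 2321842)/((sqrt(2)*sqrt(-1226))) - 1567463/2048127 = -112509*(-I*sqrt(613)/1226) - 1567463*1/2048127 = -112509*(-I*sqrt(613)/1226) - 1567463/2048127 = -(-112509)*I*sqrt(613)/1226 - 1567463/2048127 = 112509*I*sqrt(613)/1226 - 1567463/2048127 = -1567463/2048127 + 112509*I*sqrt(613)/1226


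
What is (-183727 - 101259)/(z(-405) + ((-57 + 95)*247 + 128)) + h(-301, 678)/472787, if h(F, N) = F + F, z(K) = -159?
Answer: -19249043956/631846055 ≈ -30.465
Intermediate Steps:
h(F, N) = 2*F
(-183727 - 101259)/(z(-405) + ((-57 + 95)*247 + 128)) + h(-301, 678)/472787 = (-183727 - 101259)/(-159 + ((-57 + 95)*247 + 128)) + (2*(-301))/472787 = -284986/(-159 + (38*247 + 128)) - 602*1/472787 = -284986/(-159 + (9386 + 128)) - 86/67541 = -284986/(-159 + 9514) - 86/67541 = -284986/9355 - 86/67541 = -19249043956/631846055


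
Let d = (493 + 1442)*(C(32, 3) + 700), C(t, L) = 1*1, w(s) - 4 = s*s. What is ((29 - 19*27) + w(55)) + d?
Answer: 1358980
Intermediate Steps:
w(s) = 4 + s² (w(s) = 4 + s*s = 4 + s²)
C(t, L) = 1
d = 1356435 (d = (493 + 1442)*(1 + 700) = 1935*701 = 1356435)
((29 - 19*27) + w(55)) + d = ((29 - 19*27) + (4 + 55²)) + 1356435 = ((29 - 513) + (4 + 3025)) + 1356435 = (-484 + 3029) + 1356435 = 2545 + 1356435 = 1358980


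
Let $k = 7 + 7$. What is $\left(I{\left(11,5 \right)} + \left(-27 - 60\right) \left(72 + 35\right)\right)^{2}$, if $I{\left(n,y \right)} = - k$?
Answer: $86918329$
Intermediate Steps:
$k = 14$
$I{\left(n,y \right)} = -14$ ($I{\left(n,y \right)} = \left(-1\right) 14 = -14$)
$\left(I{\left(11,5 \right)} + \left(-27 - 60\right) \left(72 + 35\right)\right)^{2} = \left(-14 + \left(-27 - 60\right) \left(72 + 35\right)\right)^{2} = \left(-14 - 9309\right)^{2} = \left(-9323\right)^{2} = 86918329$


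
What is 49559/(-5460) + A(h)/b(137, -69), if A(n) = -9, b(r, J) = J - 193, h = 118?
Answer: -6467659/715260 ≈ -9.0424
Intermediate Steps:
b(r, J) = -193 + J
49559/(-5460) + A(h)/b(137, -69) = 49559/(-5460) - 9/(-193 - 69) = 49559*(-1/5460) - 9/(-262) = -49559/5460 - 9*(-1/262) = -49559/5460 + 9/262 = -6467659/715260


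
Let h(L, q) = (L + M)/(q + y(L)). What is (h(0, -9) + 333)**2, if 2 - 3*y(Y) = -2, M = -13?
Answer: 59259204/529 ≈ 1.1202e+5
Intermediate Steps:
y(Y) = 4/3 (y(Y) = 2/3 - 1/3*(-2) = 2/3 + 2/3 = 4/3)
h(L, q) = (-13 + L)/(4/3 + q) (h(L, q) = (L - 13)/(q + 4/3) = (-13 + L)/(4/3 + q))
(h(0, -9) + 333)**2 = (3*(-13 + 0)/(4 + 3*(-9)) + 333)**2 = (3*(-13)/(4 - 27) + 333)**2 = (3*(-13)/(-23) + 333)**2 = (3*(-1/23)*(-13) + 333)**2 = (39/23 + 333)**2 = (7698/23)**2 = 59259204/529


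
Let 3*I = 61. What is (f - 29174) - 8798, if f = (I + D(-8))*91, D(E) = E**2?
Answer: -90893/3 ≈ -30298.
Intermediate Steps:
I = 61/3 (I = (1/3)*61 = 61/3 ≈ 20.333)
f = 23023/3 (f = (61/3 + (-8)**2)*91 = (61/3 + 64)*91 = (253/3)*91 = 23023/3 ≈ 7674.3)
(f - 29174) - 8798 = (23023/3 - 29174) - 8798 = -64499/3 - 8798 = -90893/3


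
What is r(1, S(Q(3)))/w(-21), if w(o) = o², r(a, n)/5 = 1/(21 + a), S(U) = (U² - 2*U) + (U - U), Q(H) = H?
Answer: 5/9702 ≈ 0.00051536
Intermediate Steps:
S(U) = U² - 2*U (S(U) = (U² - 2*U) + 0 = U² - 2*U)
r(a, n) = 5/(21 + a)
r(1, S(Q(3)))/w(-21) = (5/(21 + 1))/((-21)²) = (5/22)/441 = (5*(1/22))*(1/441) = (5/22)*(1/441) = 5/9702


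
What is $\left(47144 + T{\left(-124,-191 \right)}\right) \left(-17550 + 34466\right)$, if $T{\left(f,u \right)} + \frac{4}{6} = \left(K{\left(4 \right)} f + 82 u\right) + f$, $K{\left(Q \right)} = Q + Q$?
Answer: $\frac{1540979936}{3} \approx 5.1366 \cdot 10^{8}$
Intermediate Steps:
$K{\left(Q \right)} = 2 Q$
$T{\left(f,u \right)} = - \frac{2}{3} + 9 f + 82 u$ ($T{\left(f,u \right)} = - \frac{2}{3} + \left(\left(2 \cdot 4 f + 82 u\right) + f\right) = - \frac{2}{3} + \left(\left(8 f + 82 u\right) + f\right) = - \frac{2}{3} + \left(9 f + 82 u\right) = - \frac{2}{3} + 9 f + 82 u$)
$\left(47144 + T{\left(-124,-191 \right)}\right) \left(-17550 + 34466\right) = \left(47144 + \left(- \frac{2}{3} + 9 \left(-124\right) + 82 \left(-191\right)\right)\right) \left(-17550 + 34466\right) = \left(47144 - \frac{50336}{3}\right) 16916 = \frac{91096}{3} \cdot 16916 = \frac{1540979936}{3}$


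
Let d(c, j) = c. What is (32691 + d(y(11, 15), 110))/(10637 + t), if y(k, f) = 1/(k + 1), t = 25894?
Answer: 35663/39852 ≈ 0.89489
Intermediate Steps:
y(k, f) = 1/(1 + k)
(32691 + d(y(11, 15), 110))/(10637 + t) = (32691 + 1/(1 + 11))/(10637 + 25894) = (32691 + 1/12)/36531 = (32691 + 1/12)*(1/36531) = (392293/12)*(1/36531) = 35663/39852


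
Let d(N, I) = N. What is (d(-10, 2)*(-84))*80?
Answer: 67200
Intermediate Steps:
(d(-10, 2)*(-84))*80 = -10*(-84)*80 = 840*80 = 67200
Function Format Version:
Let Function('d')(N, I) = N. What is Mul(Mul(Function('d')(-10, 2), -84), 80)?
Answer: 67200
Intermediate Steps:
Mul(Mul(Function('d')(-10, 2), -84), 80) = Mul(Mul(-10, -84), 80) = Mul(840, 80) = 67200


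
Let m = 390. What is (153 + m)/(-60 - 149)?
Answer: -543/209 ≈ -2.5981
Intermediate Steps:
(153 + m)/(-60 - 149) = (153 + 390)/(-60 - 149) = 543/(-209) = 543*(-1/209) = -543/209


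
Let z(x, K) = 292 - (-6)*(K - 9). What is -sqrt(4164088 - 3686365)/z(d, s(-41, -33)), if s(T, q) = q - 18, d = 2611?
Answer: sqrt(477723)/68 ≈ 10.164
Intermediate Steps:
s(T, q) = -18 + q
z(x, K) = 238 + 6*K (z(x, K) = 292 - (-6)*(-9 + K) = 292 - (54 - 6*K) = 292 + (-54 + 6*K) = 238 + 6*K)
-sqrt(4164088 - 3686365)/z(d, s(-41, -33)) = -sqrt(4164088 - 3686365)/(238 + 6*(-18 - 33)) = -sqrt(477723)/(238 + 6*(-51)) = -sqrt(477723)/(238 - 306) = -sqrt(477723)/(-68) = -sqrt(477723)*(-1)/68 = -(-1)*sqrt(477723)/68 = sqrt(477723)/68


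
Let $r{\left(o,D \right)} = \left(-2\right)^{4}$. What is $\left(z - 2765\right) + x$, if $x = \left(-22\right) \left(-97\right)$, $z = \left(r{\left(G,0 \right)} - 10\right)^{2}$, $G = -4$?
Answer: $-595$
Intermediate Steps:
$r{\left(o,D \right)} = 16$
$z = 36$ ($z = \left(16 - 10\right)^{2} = 6^{2} = 36$)
$x = 2134$
$\left(z - 2765\right) + x = \left(36 - 2765\right) + 2134 = -2729 + 2134 = -595$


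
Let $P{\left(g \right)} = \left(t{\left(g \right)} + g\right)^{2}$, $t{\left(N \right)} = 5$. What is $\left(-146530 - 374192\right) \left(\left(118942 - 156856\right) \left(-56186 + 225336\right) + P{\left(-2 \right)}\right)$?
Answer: $3339469903851702$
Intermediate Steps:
$P{\left(g \right)} = \left(5 + g\right)^{2}$
$\left(-146530 - 374192\right) \left(\left(118942 - 156856\right) \left(-56186 + 225336\right) + P{\left(-2 \right)}\right) = \left(-146530 - 374192\right) \left(\left(118942 - 156856\right) \left(-56186 + 225336\right) + \left(5 - 2\right)^{2}\right) = - 520722 \left(\left(-37914\right) 169150 + 3^{2}\right) = - 520722 \left(-6413153100 + 9\right) = \left(-520722\right) \left(-6413153091\right) = 3339469903851702$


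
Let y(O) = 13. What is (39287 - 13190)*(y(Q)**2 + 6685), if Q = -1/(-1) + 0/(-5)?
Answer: 178868838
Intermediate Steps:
Q = 1 (Q = -1*(-1) + 0*(-1/5) = 1 + 0 = 1)
(39287 - 13190)*(y(Q)**2 + 6685) = (39287 - 13190)*(13**2 + 6685) = 26097*(169 + 6685) = 26097*6854 = 178868838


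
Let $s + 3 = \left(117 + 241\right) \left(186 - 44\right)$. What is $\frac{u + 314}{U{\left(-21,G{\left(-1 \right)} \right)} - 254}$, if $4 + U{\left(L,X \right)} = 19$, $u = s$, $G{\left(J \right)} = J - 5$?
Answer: $- \frac{51147}{239} \approx -214.0$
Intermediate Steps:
$s = 50833$ ($s = -3 + \left(117 + 241\right) \left(186 - 44\right) = -3 + 358 \cdot 142 = -3 + 50836 = 50833$)
$G{\left(J \right)} = -5 + J$ ($G{\left(J \right)} = J - 5 = -5 + J$)
$u = 50833$
$U{\left(L,X \right)} = 15$ ($U{\left(L,X \right)} = -4 + 19 = 15$)
$\frac{u + 314}{U{\left(-21,G{\left(-1 \right)} \right)} - 254} = \frac{50833 + 314}{15 - 254} = \frac{51147}{-239} = 51147 \left(- \frac{1}{239}\right) = - \frac{51147}{239}$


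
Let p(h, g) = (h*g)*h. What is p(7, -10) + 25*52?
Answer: 810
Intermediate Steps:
p(h, g) = g*h**2 (p(h, g) = (g*h)*h = g*h**2)
p(7, -10) + 25*52 = -10*7**2 + 25*52 = -10*49 + 1300 = -490 + 1300 = 810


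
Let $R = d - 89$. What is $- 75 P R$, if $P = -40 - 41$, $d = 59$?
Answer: $-182250$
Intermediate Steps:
$P = -81$ ($P = -40 - 41 = -81$)
$R = -30$ ($R = 59 - 89 = -30$)
$- 75 P R = \left(-75\right) \left(-81\right) \left(-30\right) = 6075 \left(-30\right) = -182250$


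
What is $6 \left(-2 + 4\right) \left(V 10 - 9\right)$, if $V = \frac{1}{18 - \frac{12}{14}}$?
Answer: $-101$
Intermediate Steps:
$V = \frac{7}{120}$ ($V = \frac{1}{18 - \frac{6}{7}} = \frac{1}{\frac{120}{7}} = \frac{7}{120} \approx 0.058333$)
$6 \left(-2 + 4\right) \left(V 10 - 9\right) = 6 \left(-2 + 4\right) \left(\frac{7}{120} \cdot 10 - 9\right) = 6 \cdot 2 \left(\frac{7}{12} - 9\right) = 12 \left(- \frac{101}{12}\right) = -101$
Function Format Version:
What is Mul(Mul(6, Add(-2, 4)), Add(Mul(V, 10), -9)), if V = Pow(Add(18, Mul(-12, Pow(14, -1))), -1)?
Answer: -101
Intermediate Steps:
V = Rational(7, 120) (V = Pow(Add(18, Mul(-12, Rational(1, 14))), -1) = Pow(Add(18, Rational(-6, 7)), -1) = Pow(Rational(120, 7), -1) = Rational(7, 120) ≈ 0.058333)
Mul(Mul(6, Add(-2, 4)), Add(Mul(V, 10), -9)) = Mul(Mul(6, Add(-2, 4)), Add(Mul(Rational(7, 120), 10), -9)) = Mul(Mul(6, 2), Add(Rational(7, 12), -9)) = Mul(12, Rational(-101, 12)) = -101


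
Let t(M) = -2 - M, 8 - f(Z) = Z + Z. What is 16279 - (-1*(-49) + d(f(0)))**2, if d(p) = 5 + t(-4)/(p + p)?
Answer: 854367/64 ≈ 13349.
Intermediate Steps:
f(Z) = 8 - 2*Z (f(Z) = 8 - (Z + Z) = 8 - 2*Z)
d(p) = 5 + 1/p (d(p) = 5 + (-2 - 1*(-4))/(p + p) = 5 + (-2 + 4)/((2*p)) = 5 + 2*(1/(2*p)) = 5 + 1/p)
16279 - (-1*(-49) + d(f(0)))**2 = 16279 - (-1*(-49) + (5 + 1/(8 - 2*0)))**2 = 16279 - (49 + (5 + 1/(8 + 0)))**2 = 16279 - (49 + (5 + 1/8))**2 = 16279 - (49 + 41/8)**2 = 16279 - (433/8)**2 = 16279 - 1*187489/64 = 16279 - 187489/64 = 854367/64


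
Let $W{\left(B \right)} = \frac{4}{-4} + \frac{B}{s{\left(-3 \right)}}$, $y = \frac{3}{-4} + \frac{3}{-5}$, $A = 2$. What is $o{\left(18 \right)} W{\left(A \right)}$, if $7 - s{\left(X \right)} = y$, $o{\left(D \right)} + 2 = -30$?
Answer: $\frac{4064}{167} \approx 24.335$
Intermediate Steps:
$o{\left(D \right)} = -32$ ($o{\left(D \right)} = -2 - 30 = -32$)
$y = - \frac{27}{20}$ ($y = 3 \left(- \frac{1}{4}\right) + 3 \left(- \frac{1}{5}\right) = - \frac{3}{4} - \frac{3}{5} = - \frac{27}{20} \approx -1.35$)
$s{\left(X \right)} = \frac{167}{20}$ ($s{\left(X \right)} = 7 - - \frac{27}{20} = 7 + \frac{27}{20} = \frac{167}{20}$)
$W{\left(B \right)} = -1 + \frac{20 B}{167}$ ($W{\left(B \right)} = \frac{4}{-4} + \frac{B}{\frac{167}{20}} = 4 \left(- \frac{1}{4}\right) + B \frac{20}{167} = -1 + \frac{20 B}{167}$)
$o{\left(18 \right)} W{\left(A \right)} = - 32 \left(-1 + \frac{20}{167} \cdot 2\right) = - 32 \left(-1 + \frac{40}{167}\right) = \left(-32\right) \left(- \frac{127}{167}\right) = \frac{4064}{167}$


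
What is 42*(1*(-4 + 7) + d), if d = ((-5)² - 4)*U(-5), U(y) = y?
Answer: -4284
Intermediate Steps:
d = -105 (d = ((-5)² - 4)*(-5) = (25 - 4)*(-5) = 21*(-5) = -105)
42*(1*(-4 + 7) + d) = 42*(1*(-4 + 7) - 105) = 42*(1*3 - 105) = 42*(3 - 105) = 42*(-102) = -4284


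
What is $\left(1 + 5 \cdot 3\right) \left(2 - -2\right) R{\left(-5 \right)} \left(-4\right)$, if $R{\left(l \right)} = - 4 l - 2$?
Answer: $-4608$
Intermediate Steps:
$R{\left(l \right)} = -2 - 4 l$
$\left(1 + 5 \cdot 3\right) \left(2 - -2\right) R{\left(-5 \right)} \left(-4\right) = \left(1 + 5 \cdot 3\right) \left(2 - -2\right) \left(-2 - -20\right) \left(-4\right) = \left(1 + 15\right) \left(2 + 2\right) \left(-2 + 20\right) \left(-4\right) = 16 \cdot 4 \cdot 18 \left(-4\right) = 64 \cdot 18 \left(-4\right) = 1152 \left(-4\right) = -4608$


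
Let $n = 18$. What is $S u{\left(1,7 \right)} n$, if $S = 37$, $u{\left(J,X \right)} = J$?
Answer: $666$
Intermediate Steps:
$S u{\left(1,7 \right)} n = 37 \cdot 1 \cdot 18 = 37 \cdot 18 = 666$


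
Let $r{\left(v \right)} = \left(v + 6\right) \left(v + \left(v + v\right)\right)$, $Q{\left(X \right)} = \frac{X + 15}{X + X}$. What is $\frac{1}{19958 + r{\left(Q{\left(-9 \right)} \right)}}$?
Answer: $\frac{3}{59857} \approx 5.0119 \cdot 10^{-5}$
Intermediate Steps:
$Q{\left(X \right)} = \frac{15 + X}{2 X}$
$r{\left(v \right)} = 3 v \left(6 + v\right)$ ($r{\left(v \right)} = \left(6 + v\right) \left(v + 2 v\right) = \left(6 + v\right) 3 v = 3 v \left(6 + v\right)$)
$\frac{1}{19958 + r{\left(Q{\left(-9 \right)} \right)}} = \frac{1}{19958 + 3 \frac{15 - 9}{2 \left(-9\right)} \left(6 + \frac{15 - 9}{2 \left(-9\right)}\right)} = \frac{1}{19958 + 3 \cdot \frac{1}{2} \left(- \frac{1}{9}\right) 6 \left(6 + \frac{1}{2} \left(- \frac{1}{9}\right) 6\right)} = \frac{1}{19958 + 3 \left(- \frac{1}{3}\right) \left(6 - \frac{1}{3}\right)} = \frac{1}{19958 + 3 \left(- \frac{1}{3}\right) \frac{17}{3}} = \frac{1}{19958 - \frac{17}{3}} = \frac{1}{\frac{59857}{3}} = \frac{3}{59857}$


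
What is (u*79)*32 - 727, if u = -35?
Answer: -89207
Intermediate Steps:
(u*79)*32 - 727 = -35*79*32 - 727 = -2765*32 - 727 = -88480 - 727 = -89207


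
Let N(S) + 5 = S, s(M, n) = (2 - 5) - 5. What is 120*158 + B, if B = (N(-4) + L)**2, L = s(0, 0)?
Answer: 19249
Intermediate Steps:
s(M, n) = -8 (s(M, n) = -3 - 5 = -8)
N(S) = -5 + S
L = -8
B = 289 (B = ((-5 - 4) - 8)**2 = (-9 - 8)**2 = (-17)**2 = 289)
120*158 + B = 120*158 + 289 = 18960 + 289 = 19249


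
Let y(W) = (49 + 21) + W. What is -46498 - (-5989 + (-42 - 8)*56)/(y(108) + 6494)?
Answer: -310225867/6672 ≈ -46497.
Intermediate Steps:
y(W) = 70 + W
-46498 - (-5989 + (-42 - 8)*56)/(y(108) + 6494) = -46498 - (-5989 + (-42 - 8)*56)/((70 + 108) + 6494) = -46498 - (-5989 - 50*56)/(178 + 6494) = -46498 - (-5989 - 2800)/6672 = -46498 - (-8789)/6672 = -46498 - 1*(-8789/6672) = -46498 + 8789/6672 = -310225867/6672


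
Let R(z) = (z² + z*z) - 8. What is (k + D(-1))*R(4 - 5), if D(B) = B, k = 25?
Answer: -144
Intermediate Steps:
R(z) = -8 + 2*z² (R(z) = (z² + z²) - 8 = 2*z² - 8 = -8 + 2*z²)
(k + D(-1))*R(4 - 5) = (25 - 1)*(-8 + 2*(4 - 5)²) = 24*(-8 + 2*(-1)²) = 24*(-8 + 2*1) = 24*(-8 + 2) = 24*(-6) = -144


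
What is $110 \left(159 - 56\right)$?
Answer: $11330$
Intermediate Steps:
$110 \left(159 - 56\right) = 110 \cdot 103 = 11330$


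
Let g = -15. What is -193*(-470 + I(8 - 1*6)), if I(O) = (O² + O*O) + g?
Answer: 92061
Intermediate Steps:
I(O) = -15 + 2*O² (I(O) = (O² + O*O) - 15 = (O² + O²) - 15 = 2*O² - 15 = -15 + 2*O²)
-193*(-470 + I(8 - 1*6)) = -193*(-470 + (-15 + 2*(8 - 1*6)²)) = -193*(-470 + (-15 + 2*(8 - 6)²)) = -193*(-470 + (-15 + 2*2²)) = -193*(-470 + (-15 + 2*4)) = -193*(-470 + (-15 + 8)) = -193*(-470 - 7) = -193*(-477) = 92061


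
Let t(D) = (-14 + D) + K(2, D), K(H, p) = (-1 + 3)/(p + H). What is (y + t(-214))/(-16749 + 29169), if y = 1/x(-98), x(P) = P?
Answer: -197389/10751580 ≈ -0.018359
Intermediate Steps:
K(H, p) = 2/(H + p)
y = -1/98 (y = 1/(-98) = -1/98 ≈ -0.010204)
t(D) = -14 + D + 2/(2 + D) (t(D) = (-14 + D) + 2/(2 + D) = -14 + D + 2/(2 + D))
(y + t(-214))/(-16749 + 29169) = (-1/98 + (2 + (-14 - 214)*(2 - 214))/(2 - 214))/(-16749 + 29169) = (-1/98 + (2 - 228*(-212))/(-212))/12420 = (-1/98 - (2 + 48336)/212)*(1/12420) = (-1/98 - 1/212*48338)*(1/12420) = (-1/98 - 24169/106)*(1/12420) = -592167/2597*1/12420 = -197389/10751580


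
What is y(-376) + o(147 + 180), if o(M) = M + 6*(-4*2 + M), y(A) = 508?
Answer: 2749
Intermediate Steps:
o(M) = -48 + 7*M (o(M) = M + 6*(-8 + M) = M + (-48 + 6*M) = -48 + 7*M)
y(-376) + o(147 + 180) = 508 + (-48 + 7*(147 + 180)) = 508 + (-48 + 7*327) = 508 + (-48 + 2289) = 508 + 2241 = 2749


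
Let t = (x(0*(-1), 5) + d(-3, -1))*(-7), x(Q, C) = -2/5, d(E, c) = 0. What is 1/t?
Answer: 5/14 ≈ 0.35714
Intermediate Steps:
x(Q, C) = -2/5 (x(Q, C) = -2*1/5 = -2/5)
t = 14/5 (t = (-2/5 + 0)*(-7) = -2/5*(-7) = 14/5 ≈ 2.8000)
1/t = 1/(14/5) = 5/14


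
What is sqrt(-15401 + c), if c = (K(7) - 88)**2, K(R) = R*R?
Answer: 2*I*sqrt(3470) ≈ 117.81*I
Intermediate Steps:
K(R) = R**2
c = 1521 (c = (7**2 - 88)**2 = (49 - 88)**2 = (-39)**2 = 1521)
sqrt(-15401 + c) = sqrt(-15401 + 1521) = sqrt(-13880) = 2*I*sqrt(3470)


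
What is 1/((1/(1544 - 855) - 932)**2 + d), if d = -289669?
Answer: 474721/274840812260 ≈ 1.7273e-6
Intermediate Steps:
1/((1/(1544 - 855) - 932)**2 + d) = 1/((1/(1544 - 855) - 932)**2 - 289669) = 1/((1/689 - 932)**2 - 289669) = 1/((-642147/689)**2 - 289669) = 1/(412352769609/474721 - 289669) = 1/(274840812260/474721) = 474721/274840812260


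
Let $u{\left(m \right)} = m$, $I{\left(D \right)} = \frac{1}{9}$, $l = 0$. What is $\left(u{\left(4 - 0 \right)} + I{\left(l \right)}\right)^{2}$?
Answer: $\frac{1369}{81} \approx 16.901$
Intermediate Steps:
$I{\left(D \right)} = \frac{1}{9}$
$\left(u{\left(4 - 0 \right)} + I{\left(l \right)}\right)^{2} = \left(\left(4 - 0\right) + \frac{1}{9}\right)^{2} = \left(\left(4 + 0\right) + \frac{1}{9}\right)^{2} = \left(4 + \frac{1}{9}\right)^{2} = \left(\frac{37}{9}\right)^{2} = \frac{1369}{81}$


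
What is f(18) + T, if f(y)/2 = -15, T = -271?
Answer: -301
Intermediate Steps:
f(y) = -30 (f(y) = 2*(-15) = -30)
f(18) + T = -30 - 271 = -301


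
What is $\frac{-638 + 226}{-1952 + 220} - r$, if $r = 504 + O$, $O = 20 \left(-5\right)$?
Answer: $- \frac{174829}{433} \approx -403.76$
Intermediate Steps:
$O = -100$
$r = 404$ ($r = 504 - 100 = 404$)
$\frac{-638 + 226}{-1952 + 220} - r = \frac{-638 + 226}{-1952 + 220} - 404 = - \frac{412}{-1732} - 404 = \left(-412\right) \left(- \frac{1}{1732}\right) - 404 = \frac{103}{433} - 404 = - \frac{174829}{433}$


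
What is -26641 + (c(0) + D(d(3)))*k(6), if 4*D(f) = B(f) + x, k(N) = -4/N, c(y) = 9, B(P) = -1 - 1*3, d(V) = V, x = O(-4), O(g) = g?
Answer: -79937/3 ≈ -26646.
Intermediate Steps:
x = -4
B(P) = -4 (B(P) = -1 - 3 = -4)
D(f) = -2 (D(f) = (-4 - 4)/4 = (1/4)*(-8) = -2)
-26641 + (c(0) + D(d(3)))*k(6) = -26641 + (9 - 2)*(-4/6) = -26641 + 7*(-4*1/6) = -26641 + 7*(-2/3) = -26641 - 14/3 = -79937/3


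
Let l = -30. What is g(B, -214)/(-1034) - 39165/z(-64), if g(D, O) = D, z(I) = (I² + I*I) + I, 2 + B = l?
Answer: -20118257/4202176 ≈ -4.7876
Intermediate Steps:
B = -32 (B = -2 - 30 = -32)
z(I) = I + 2*I² (z(I) = (I² + I²) + I = 2*I² + I = I + 2*I²)
g(B, -214)/(-1034) - 39165/z(-64) = -32/(-1034) - 39165*(-1/(64*(1 + 2*(-64)))) = -32*(-1/1034) - 39165*(-1/(64*(1 - 128))) = 16/517 - 39165/((-64*(-127))) = 16/517 - 39165/8128 = -20118257/4202176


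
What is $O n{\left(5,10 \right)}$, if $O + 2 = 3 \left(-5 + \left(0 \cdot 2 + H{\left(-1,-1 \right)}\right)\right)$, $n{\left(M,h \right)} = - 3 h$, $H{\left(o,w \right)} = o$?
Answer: $600$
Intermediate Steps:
$O = -20$ ($O = -2 + 3 \left(-5 + \left(0 \cdot 2 - 1\right)\right) = -2 + 3 \left(-5 + \left(0 - 1\right)\right) = -2 + 3 \left(-5 - 1\right) = -2 + 3 \left(-6\right) = -2 - 18 = -20$)
$O n{\left(5,10 \right)} = - 20 \left(\left(-3\right) 10\right) = \left(-20\right) \left(-30\right) = 600$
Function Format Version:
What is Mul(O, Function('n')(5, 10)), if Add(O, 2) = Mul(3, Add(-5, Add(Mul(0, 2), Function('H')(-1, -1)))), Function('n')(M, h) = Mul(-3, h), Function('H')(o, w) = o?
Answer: 600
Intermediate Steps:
O = -20 (O = Add(-2, Mul(3, Add(-5, Add(Mul(0, 2), -1)))) = Add(-2, Mul(3, Add(-5, Add(0, -1)))) = Add(-2, Mul(3, Add(-5, -1))) = Add(-2, Mul(3, -6)) = Add(-2, -18) = -20)
Mul(O, Function('n')(5, 10)) = Mul(-20, Mul(-3, 10)) = Mul(-20, -30) = 600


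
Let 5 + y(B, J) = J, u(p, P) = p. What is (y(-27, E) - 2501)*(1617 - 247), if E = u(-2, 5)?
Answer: -3435960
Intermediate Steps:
E = -2
y(B, J) = -5 + J
(y(-27, E) - 2501)*(1617 - 247) = ((-5 - 2) - 2501)*(1617 - 247) = (-7 - 2501)*1370 = -2508*1370 = -3435960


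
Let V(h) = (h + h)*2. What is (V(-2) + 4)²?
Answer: 16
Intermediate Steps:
V(h) = 4*h (V(h) = (2*h)*2 = 4*h)
(V(-2) + 4)² = (4*(-2) + 4)² = (-8 + 4)² = (-4)² = 16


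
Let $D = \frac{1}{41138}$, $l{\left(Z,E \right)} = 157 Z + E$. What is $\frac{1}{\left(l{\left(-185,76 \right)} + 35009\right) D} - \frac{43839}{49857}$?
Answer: $\frac{297704951}{50189380} \approx 5.9316$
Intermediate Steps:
$l{\left(Z,E \right)} = E + 157 Z$
$D = \frac{1}{41138} \approx 2.4308 \cdot 10^{-5}$
$\frac{1}{\left(l{\left(-185,76 \right)} + 35009\right) D} - \frac{43839}{49857} = \frac{\frac{1}{\frac{1}{41138}}}{\left(76 + 157 \left(-185\right)\right) + 35009} - \frac{43839}{49857} = \frac{1}{\left(76 - 29045\right) + 35009} \cdot 41138 - \frac{14613}{16619} = \frac{1}{-28969 + 35009} \cdot 41138 - \frac{14613}{16619} = \frac{1}{6040} \cdot 41138 - \frac{14613}{16619} = \frac{20569}{3020} - \frac{14613}{16619} = \frac{297704951}{50189380}$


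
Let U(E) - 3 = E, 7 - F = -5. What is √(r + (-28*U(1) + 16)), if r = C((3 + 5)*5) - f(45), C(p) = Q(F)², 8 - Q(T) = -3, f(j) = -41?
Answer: √66 ≈ 8.1240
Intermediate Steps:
F = 12 (F = 7 - 1*(-5) = 7 + 5 = 12)
U(E) = 3 + E
Q(T) = 11 (Q(T) = 8 - 1*(-3) = 8 + 3 = 11)
C(p) = 121 (C(p) = 11² = 121)
r = 162 (r = 121 - 1*(-41) = 121 + 41 = 162)
√(r + (-28*U(1) + 16)) = √(162 + (-28*(3 + 1) + 16)) = √(162 + (-28*4 + 16)) = √(162 + (-112 + 16)) = √(162 - 96) = √66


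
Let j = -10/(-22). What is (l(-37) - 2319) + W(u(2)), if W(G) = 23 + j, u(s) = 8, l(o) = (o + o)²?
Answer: 34985/11 ≈ 3180.5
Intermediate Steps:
l(o) = 4*o² (l(o) = (2*o)² = 4*o²)
j = 5/11 (j = -10*(-1/22) = 5/11 ≈ 0.45455)
W(G) = 258/11 (W(G) = 23 + 5/11 = 258/11)
(l(-37) - 2319) + W(u(2)) = (4*(-37)² - 2319) + 258/11 = (4*1369 - 2319) + 258/11 = (5476 - 2319) + 258/11 = 3157 + 258/11 = 34985/11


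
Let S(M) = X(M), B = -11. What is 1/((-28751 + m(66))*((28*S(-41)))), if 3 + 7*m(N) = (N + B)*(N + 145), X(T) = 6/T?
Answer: 41/4551720 ≈ 9.0076e-6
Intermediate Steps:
S(M) = 6/M
m(N) = -3/7 + (-11 + N)*(145 + N)/7 (m(N) = -3/7 + ((N - 11)*(N + 145))/7 = -3/7 + ((-11 + N)*(145 + N))/7 = -3/7 + (-11 + N)*(145 + N)/7)
1/((-28751 + m(66))*((28*S(-41)))) = 1/((-28751 + (-1598/7 + (⅐)*66² + (134/7)*66))*((28*(6/(-41))))) = 1/((-28751 + (-1598/7 + (⅐)*4356 + 8844/7))*((28*(6*(-1/41))))) = 1/((-28751 + (-1598/7 + 4356/7 + 8844/7))*((28*(-6/41)))) = 1/((-28751 + 11602/7)*(-168/41)) = -41/168/(-189655/7) = -7/189655*(-41/168) = 41/4551720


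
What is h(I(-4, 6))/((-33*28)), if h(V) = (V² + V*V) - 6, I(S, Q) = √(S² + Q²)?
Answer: -7/66 ≈ -0.10606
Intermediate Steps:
I(S, Q) = √(Q² + S²)
h(V) = -6 + 2*V² (h(V) = (V² + V²) - 6 = 2*V² - 6 = -6 + 2*V²)
h(I(-4, 6))/((-33*28)) = (-6 + 2*(√(6² + (-4)²))²)/((-33*28)) = (-6 + 2*(√(36 + 16))²)/(-924) = (-6 + 2*(√52)²)*(-1/924) = (-6 + 2*(2*√13)²)*(-1/924) = (-6 + 2*52)*(-1/924) = (-6 + 104)*(-1/924) = 98*(-1/924) = -7/66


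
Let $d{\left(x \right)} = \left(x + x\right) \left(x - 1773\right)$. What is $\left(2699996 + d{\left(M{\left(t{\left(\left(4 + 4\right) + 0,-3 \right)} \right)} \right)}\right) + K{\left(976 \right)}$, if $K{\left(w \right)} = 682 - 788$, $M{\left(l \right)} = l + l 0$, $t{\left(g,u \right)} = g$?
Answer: $2671650$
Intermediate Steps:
$M{\left(l \right)} = l$ ($M{\left(l \right)} = l + 0 = l$)
$K{\left(w \right)} = -106$ ($K{\left(w \right)} = 682 - 788 = -106$)
$d{\left(x \right)} = 2 x \left(-1773 + x\right)$
$\left(2699996 + d{\left(M{\left(t{\left(\left(4 + 4\right) + 0,-3 \right)} \right)} \right)}\right) + K{\left(976 \right)} = \left(2699996 + 2 \left(\left(4 + 4\right) + 0\right) \left(-1773 + \left(\left(4 + 4\right) + 0\right)\right)\right) - 106 = \left(2699996 + 2 \left(8 + 0\right) \left(-1773 + \left(8 + 0\right)\right)\right) - 106 = \left(2699996 + 2 \cdot 8 \left(-1773 + 8\right)\right) - 106 = \left(2699996 + 2 \cdot 8 \left(-1765\right)\right) - 106 = \left(2699996 - 28240\right) - 106 = 2671756 - 106 = 2671650$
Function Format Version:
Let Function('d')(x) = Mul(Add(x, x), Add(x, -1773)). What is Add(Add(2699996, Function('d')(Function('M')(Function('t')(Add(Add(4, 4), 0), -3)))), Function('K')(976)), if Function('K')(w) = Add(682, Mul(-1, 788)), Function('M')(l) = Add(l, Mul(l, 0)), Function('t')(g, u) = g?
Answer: 2671650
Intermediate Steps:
Function('M')(l) = l (Function('M')(l) = Add(l, 0) = l)
Function('K')(w) = -106 (Function('K')(w) = Add(682, -788) = -106)
Function('d')(x) = Mul(2, x, Add(-1773, x)) (Function('d')(x) = Mul(Mul(2, x), Add(-1773, x)) = Mul(2, x, Add(-1773, x)))
Add(Add(2699996, Function('d')(Function('M')(Function('t')(Add(Add(4, 4), 0), -3)))), Function('K')(976)) = Add(Add(2699996, Mul(2, Add(Add(4, 4), 0), Add(-1773, Add(Add(4, 4), 0)))), -106) = Add(Add(2699996, Mul(2, Add(8, 0), Add(-1773, Add(8, 0)))), -106) = Add(Add(2699996, Mul(2, 8, Add(-1773, 8))), -106) = Add(Add(2699996, Mul(2, 8, -1765)), -106) = Add(Add(2699996, -28240), -106) = Add(2671756, -106) = 2671650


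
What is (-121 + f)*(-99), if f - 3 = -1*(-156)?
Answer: -3762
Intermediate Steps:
f = 159 (f = 3 - 1*(-156) = 3 + 156 = 159)
(-121 + f)*(-99) = (-121 + 159)*(-99) = 38*(-99) = -3762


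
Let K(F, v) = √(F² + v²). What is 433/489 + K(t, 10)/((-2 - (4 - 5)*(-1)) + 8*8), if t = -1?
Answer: 433/489 + √101/61 ≈ 1.0502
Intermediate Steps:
433/489 + K(t, 10)/((-2 - (4 - 5)*(-1)) + 8*8) = 433/489 + √((-1)² + 10²)/((-2 - (4 - 5)*(-1)) + 8*8) = 433*(1/489) + √(1 + 100)/((-2 - (-1)*(-1)) + 64) = 433/489 + √101/((-2 - 1*1) + 64) = 433/489 + √101/((-2 - 1) + 64) = 433/489 + √101/(-3 + 64) = 433/489 + √101/61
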